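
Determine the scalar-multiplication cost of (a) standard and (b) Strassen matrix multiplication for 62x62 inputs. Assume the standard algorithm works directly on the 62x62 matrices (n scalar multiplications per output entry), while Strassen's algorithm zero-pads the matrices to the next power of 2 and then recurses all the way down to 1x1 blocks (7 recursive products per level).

Matrix multiplication for 62x62 matrices:

Strassen's algorithm requires power-of-2 dimensions. Pad 62x62 to 64x64 (next power of 2).

Standard algorithm: 62^3 = 238328 multiplications
Strassen's algorithm: 7^(log2(64)) = 7^6 = 117649 multiplications
Savings: 238328 - 117649 = 120679 multiplications

Standard: 238328 multiplications (62^3). Strassen: 117649 multiplications (7^6, after padding to 64x64). Strassen reduces 8 recursive multiplications to 7 at each level.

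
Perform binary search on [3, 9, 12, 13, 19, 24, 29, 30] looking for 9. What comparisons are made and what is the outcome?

Binary search for 9 in [3, 9, 12, 13, 19, 24, 29, 30]:

lo=0, hi=7, mid=3, arr[mid]=13 -> 13 > 9, search left half
lo=0, hi=2, mid=1, arr[mid]=9 -> Found target at index 1!

Binary search finds 9 at index 1 after 2 comparisons. The search repeatedly halves the search space by comparing with the middle element.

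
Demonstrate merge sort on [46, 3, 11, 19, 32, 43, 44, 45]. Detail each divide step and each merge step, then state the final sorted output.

Merge sort trace:

Split: [46, 3, 11, 19, 32, 43, 44, 45] -> [46, 3, 11, 19] and [32, 43, 44, 45]
  Split: [46, 3, 11, 19] -> [46, 3] and [11, 19]
    Split: [46, 3] -> [46] and [3]
    Merge: [46] + [3] -> [3, 46]
    Split: [11, 19] -> [11] and [19]
    Merge: [11] + [19] -> [11, 19]
  Merge: [3, 46] + [11, 19] -> [3, 11, 19, 46]
  Split: [32, 43, 44, 45] -> [32, 43] and [44, 45]
    Split: [32, 43] -> [32] and [43]
    Merge: [32] + [43] -> [32, 43]
    Split: [44, 45] -> [44] and [45]
    Merge: [44] + [45] -> [44, 45]
  Merge: [32, 43] + [44, 45] -> [32, 43, 44, 45]
Merge: [3, 11, 19, 46] + [32, 43, 44, 45] -> [3, 11, 19, 32, 43, 44, 45, 46]

Final sorted array: [3, 11, 19, 32, 43, 44, 45, 46]

The merge sort proceeds by recursively splitting the array and merging sorted halves.
After all merges, the sorted array is [3, 11, 19, 32, 43, 44, 45, 46].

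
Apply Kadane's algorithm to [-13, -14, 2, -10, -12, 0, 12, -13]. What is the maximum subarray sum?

Using Kadane's algorithm on [-13, -14, 2, -10, -12, 0, 12, -13]:

Scanning through the array:
Position 1 (value -14): max_ending_here = -14, max_so_far = -13
Position 2 (value 2): max_ending_here = 2, max_so_far = 2
Position 3 (value -10): max_ending_here = -8, max_so_far = 2
Position 4 (value -12): max_ending_here = -12, max_so_far = 2
Position 5 (value 0): max_ending_here = 0, max_so_far = 2
Position 6 (value 12): max_ending_here = 12, max_so_far = 12
Position 7 (value -13): max_ending_here = -1, max_so_far = 12

Maximum subarray: [0, 12]
Maximum sum: 12

The maximum subarray is [0, 12] with sum 12. This subarray runs from index 5 to index 6.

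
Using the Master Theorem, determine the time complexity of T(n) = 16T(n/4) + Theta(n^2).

Master Theorem for T(n) = 16T(n/4) + O(n^2):

a = 16, b = 4, c = 2
log_b(a) = log_4(16) = 2.0000

Case 2: c = 2 = log_4(16) = 2.0000
T(n) = O(n^2 log n) = O(n^2 log n)

For T(n) = 16T(n/4) + O(n^2): log_4(16) = 2.0000. This is Case 2 of the Master Theorem (c = log_b(a), equal work at all levels), giving O(n^2 log n).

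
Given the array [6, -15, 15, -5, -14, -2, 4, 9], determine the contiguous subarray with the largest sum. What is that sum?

Using Kadane's algorithm on [6, -15, 15, -5, -14, -2, 4, 9]:

Scanning through the array:
Position 1 (value -15): max_ending_here = -9, max_so_far = 6
Position 2 (value 15): max_ending_here = 15, max_so_far = 15
Position 3 (value -5): max_ending_here = 10, max_so_far = 15
Position 4 (value -14): max_ending_here = -4, max_so_far = 15
Position 5 (value -2): max_ending_here = -2, max_so_far = 15
Position 6 (value 4): max_ending_here = 4, max_so_far = 15
Position 7 (value 9): max_ending_here = 13, max_so_far = 15

Maximum subarray: [15]
Maximum sum: 15

The maximum subarray is [15] with sum 15. This subarray runs from index 2 to index 2.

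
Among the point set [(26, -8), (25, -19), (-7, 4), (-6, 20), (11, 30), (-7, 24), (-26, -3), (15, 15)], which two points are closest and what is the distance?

Computing all pairwise distances among 8 points:

d((26, -8), (25, -19)) = 11.0454
d((26, -8), (-7, 4)) = 35.1141
d((26, -8), (-6, 20)) = 42.5206
d((26, -8), (11, 30)) = 40.8534
d((26, -8), (-7, 24)) = 45.9674
d((26, -8), (-26, -3)) = 52.2398
d((26, -8), (15, 15)) = 25.4951
d((25, -19), (-7, 4)) = 39.4081
d((25, -19), (-6, 20)) = 49.8197
d((25, -19), (11, 30)) = 50.9608
d((25, -19), (-7, 24)) = 53.6004
d((25, -19), (-26, -3)) = 53.4509
d((25, -19), (15, 15)) = 35.4401
d((-7, 4), (-6, 20)) = 16.0312
d((-7, 4), (11, 30)) = 31.6228
d((-7, 4), (-7, 24)) = 20.0
d((-7, 4), (-26, -3)) = 20.2485
d((-7, 4), (15, 15)) = 24.5967
d((-6, 20), (11, 30)) = 19.7231
d((-6, 20), (-7, 24)) = 4.1231 <-- minimum
d((-6, 20), (-26, -3)) = 30.4795
d((-6, 20), (15, 15)) = 21.587
d((11, 30), (-7, 24)) = 18.9737
d((11, 30), (-26, -3)) = 49.5782
d((11, 30), (15, 15)) = 15.5242
d((-7, 24), (-26, -3)) = 33.0151
d((-7, 24), (15, 15)) = 23.7697
d((-26, -3), (15, 15)) = 44.7772

Closest pair: (-6, 20) and (-7, 24) with distance 4.1231

The closest pair is (-6, 20) and (-7, 24) with Euclidean distance 4.1231. For 8 points, brute-force pairwise comparison is shown above. For large n, the divide-and-conquer algorithm (sort by x, recurse on halves, check the dividing strip) achieves O(n log n).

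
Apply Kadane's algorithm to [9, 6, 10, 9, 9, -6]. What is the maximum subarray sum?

Using Kadane's algorithm on [9, 6, 10, 9, 9, -6]:

Scanning through the array:
Position 1 (value 6): max_ending_here = 15, max_so_far = 15
Position 2 (value 10): max_ending_here = 25, max_so_far = 25
Position 3 (value 9): max_ending_here = 34, max_so_far = 34
Position 4 (value 9): max_ending_here = 43, max_so_far = 43
Position 5 (value -6): max_ending_here = 37, max_so_far = 43

Maximum subarray: [9, 6, 10, 9, 9]
Maximum sum: 43

The maximum subarray is [9, 6, 10, 9, 9] with sum 43. This subarray runs from index 0 to index 4.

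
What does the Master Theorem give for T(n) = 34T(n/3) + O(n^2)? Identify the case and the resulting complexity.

Master Theorem for T(n) = 34T(n/3) + O(n^2):

a = 34, b = 3, c = 2
log_b(a) = log_3(34) = 3.2098

Case 1: c = 2 < log_3(34) = 3.2098
T(n) = O(n^(log_3 34))

For T(n) = 34T(n/3) + O(n^2): log_3(34) = 3.2098. This is Case 1 of the Master Theorem (c < log_b(a), work dominated by leaves), giving O(n^(log_3 34)).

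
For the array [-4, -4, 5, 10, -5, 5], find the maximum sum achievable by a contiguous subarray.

Using Kadane's algorithm on [-4, -4, 5, 10, -5, 5]:

Scanning through the array:
Position 1 (value -4): max_ending_here = -4, max_so_far = -4
Position 2 (value 5): max_ending_here = 5, max_so_far = 5
Position 3 (value 10): max_ending_here = 15, max_so_far = 15
Position 4 (value -5): max_ending_here = 10, max_so_far = 15
Position 5 (value 5): max_ending_here = 15, max_so_far = 15

Maximum subarray: [5, 10]
Maximum sum: 15

The maximum subarray is [5, 10] with sum 15. This subarray runs from index 2 to index 3.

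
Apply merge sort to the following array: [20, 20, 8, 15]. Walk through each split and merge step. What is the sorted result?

Merge sort trace:

Split: [20, 20, 8, 15] -> [20, 20] and [8, 15]
  Split: [20, 20] -> [20] and [20]
  Merge: [20] + [20] -> [20, 20]
  Split: [8, 15] -> [8] and [15]
  Merge: [8] + [15] -> [8, 15]
Merge: [20, 20] + [8, 15] -> [8, 15, 20, 20]

Final sorted array: [8, 15, 20, 20]

The merge sort proceeds by recursively splitting the array and merging sorted halves.
After all merges, the sorted array is [8, 15, 20, 20].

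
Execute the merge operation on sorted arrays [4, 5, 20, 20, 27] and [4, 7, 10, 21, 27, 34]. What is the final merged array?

Merging process:

Compare 4 vs 4: take 4 from left. Merged: [4]
Compare 5 vs 4: take 4 from right. Merged: [4, 4]
Compare 5 vs 7: take 5 from left. Merged: [4, 4, 5]
Compare 20 vs 7: take 7 from right. Merged: [4, 4, 5, 7]
Compare 20 vs 10: take 10 from right. Merged: [4, 4, 5, 7, 10]
Compare 20 vs 21: take 20 from left. Merged: [4, 4, 5, 7, 10, 20]
Compare 20 vs 21: take 20 from left. Merged: [4, 4, 5, 7, 10, 20, 20]
Compare 27 vs 21: take 21 from right. Merged: [4, 4, 5, 7, 10, 20, 20, 21]
Compare 27 vs 27: take 27 from left. Merged: [4, 4, 5, 7, 10, 20, 20, 21, 27]
Append remaining from right: [27, 34]. Merged: [4, 4, 5, 7, 10, 20, 20, 21, 27, 27, 34]

Final merged array: [4, 4, 5, 7, 10, 20, 20, 21, 27, 27, 34]
Total comparisons: 9

The merged array is [4, 4, 5, 7, 10, 20, 20, 21, 27, 27, 34], requiring 9 comparisons. The merge step runs in O(n) time where n is the total number of elements.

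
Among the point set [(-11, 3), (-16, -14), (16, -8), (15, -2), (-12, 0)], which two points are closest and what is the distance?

Computing all pairwise distances among 5 points:

d((-11, 3), (-16, -14)) = 17.72
d((-11, 3), (16, -8)) = 29.1548
d((-11, 3), (15, -2)) = 26.4764
d((-11, 3), (-12, 0)) = 3.1623 <-- minimum
d((-16, -14), (16, -8)) = 32.5576
d((-16, -14), (15, -2)) = 33.2415
d((-16, -14), (-12, 0)) = 14.5602
d((16, -8), (15, -2)) = 6.0828
d((16, -8), (-12, 0)) = 29.1204
d((15, -2), (-12, 0)) = 27.074

Closest pair: (-11, 3) and (-12, 0) with distance 3.1623

The closest pair is (-11, 3) and (-12, 0) with Euclidean distance 3.1623. For 5 points, brute-force pairwise comparison is shown above. For large n, the divide-and-conquer algorithm (sort by x, recurse on halves, check the dividing strip) achieves O(n log n).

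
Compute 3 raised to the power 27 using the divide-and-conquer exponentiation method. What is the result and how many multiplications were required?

Computing 3^27 by squaring (build up from 3^1; each line after the first costs one multiplication):

3^1 = 3
3^2 = (3^1)^2 = 3^2 = 9
3^3 = 3 * 3^2 = 3 * 9 = 27
3^6 = (3^3)^2 = 27^2 = 729
3^12 = (3^6)^2 = 729^2 = 531441
3^13 = 3 * 3^12 = 3 * 531441 = 1594323
3^26 = (3^13)^2 = 1594323^2 = 2541865828329
3^27 = 3 * 3^26 = 3 * 2541865828329 = 7625597484987

Result: 7625597484987
Multiplications needed: 7 (7 lines after 3^1)

3^27 = 7625597484987. Using exponentiation by squaring, this requires 7 multiplications. The key idea: if the exponent is even, square the half-power; if odd, multiply by the base once.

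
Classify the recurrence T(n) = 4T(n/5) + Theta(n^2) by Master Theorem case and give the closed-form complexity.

Master Theorem for T(n) = 4T(n/5) + O(n^2):

a = 4, b = 5, c = 2
log_b(a) = log_5(4) = 0.8614

Case 3: c = 2 > log_5(4) = 0.8614
T(n) = O(n^2) = O(n^2)

For T(n) = 4T(n/5) + O(n^2): log_5(4) = 0.8614. This is Case 3 of the Master Theorem (c > log_b(a), work dominated by root), giving O(n^2).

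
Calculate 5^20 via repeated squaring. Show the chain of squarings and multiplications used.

Computing 5^20 by squaring (build up from 5^1; each line after the first costs one multiplication):

5^1 = 5
5^2 = (5^1)^2 = 5^2 = 25
5^4 = (5^2)^2 = 25^2 = 625
5^5 = 5 * 5^4 = 5 * 625 = 3125
5^10 = (5^5)^2 = 3125^2 = 9765625
5^20 = (5^10)^2 = 9765625^2 = 95367431640625

Result: 95367431640625
Multiplications needed: 5 (5 lines after 5^1)

5^20 = 95367431640625. Using exponentiation by squaring, this requires 5 multiplications. The key idea: if the exponent is even, square the half-power; if odd, multiply by the base once.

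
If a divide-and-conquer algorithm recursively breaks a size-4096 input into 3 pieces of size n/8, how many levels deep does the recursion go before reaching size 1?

For divide and conquer with division factor 8:

Problem sizes at each level:
Level 0: 4096
Level 1: 512
Level 2: 64
Level 3: 8
Level 4: 1

The root is level 0 and the size-1 base case is level 4 (the tree spans levels 0 through 4, i.e. 5 levels counting the root), so the depth is the number of divisions: log_8(4096) = 4

The recursion tree depth is log_8(4096) = 4. At each level, the problem size is divided by 8, so it takes 4 divisions to reduce to a base case of size 1. The algorithm makes 3 recursive calls at each level.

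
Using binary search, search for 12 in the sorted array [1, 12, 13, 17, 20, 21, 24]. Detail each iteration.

Binary search for 12 in [1, 12, 13, 17, 20, 21, 24]:

lo=0, hi=6, mid=3, arr[mid]=17 -> 17 > 12, search left half
lo=0, hi=2, mid=1, arr[mid]=12 -> Found target at index 1!

Binary search finds 12 at index 1 after 2 comparisons. The search repeatedly halves the search space by comparing with the middle element.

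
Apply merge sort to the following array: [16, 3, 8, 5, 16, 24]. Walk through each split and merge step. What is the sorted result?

Merge sort trace:

Split: [16, 3, 8, 5, 16, 24] -> [16, 3, 8] and [5, 16, 24]
  Split: [16, 3, 8] -> [16] and [3, 8]
    Split: [3, 8] -> [3] and [8]
    Merge: [3] + [8] -> [3, 8]
  Merge: [16] + [3, 8] -> [3, 8, 16]
  Split: [5, 16, 24] -> [5] and [16, 24]
    Split: [16, 24] -> [16] and [24]
    Merge: [16] + [24] -> [16, 24]
  Merge: [5] + [16, 24] -> [5, 16, 24]
Merge: [3, 8, 16] + [5, 16, 24] -> [3, 5, 8, 16, 16, 24]

Final sorted array: [3, 5, 8, 16, 16, 24]

The merge sort proceeds by recursively splitting the array and merging sorted halves.
After all merges, the sorted array is [3, 5, 8, 16, 16, 24].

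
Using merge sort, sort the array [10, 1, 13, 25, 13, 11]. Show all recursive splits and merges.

Merge sort trace:

Split: [10, 1, 13, 25, 13, 11] -> [10, 1, 13] and [25, 13, 11]
  Split: [10, 1, 13] -> [10] and [1, 13]
    Split: [1, 13] -> [1] and [13]
    Merge: [1] + [13] -> [1, 13]
  Merge: [10] + [1, 13] -> [1, 10, 13]
  Split: [25, 13, 11] -> [25] and [13, 11]
    Split: [13, 11] -> [13] and [11]
    Merge: [13] + [11] -> [11, 13]
  Merge: [25] + [11, 13] -> [11, 13, 25]
Merge: [1, 10, 13] + [11, 13, 25] -> [1, 10, 11, 13, 13, 25]

Final sorted array: [1, 10, 11, 13, 13, 25]

The merge sort proceeds by recursively splitting the array and merging sorted halves.
After all merges, the sorted array is [1, 10, 11, 13, 13, 25].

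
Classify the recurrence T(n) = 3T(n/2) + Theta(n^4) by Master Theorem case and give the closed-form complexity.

Master Theorem for T(n) = 3T(n/2) + O(n^4):

a = 3, b = 2, c = 4
log_b(a) = log_2(3) = 1.5850

Case 3: c = 4 > log_2(3) = 1.5850
T(n) = O(n^4) = O(n^4)

For T(n) = 3T(n/2) + O(n^4): log_2(3) = 1.5850. This is Case 3 of the Master Theorem (c > log_b(a), work dominated by root), giving O(n^4).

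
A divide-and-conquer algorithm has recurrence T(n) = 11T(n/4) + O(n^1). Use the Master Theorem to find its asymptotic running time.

Master Theorem for T(n) = 11T(n/4) + O(n^1):

a = 11, b = 4, c = 1
log_b(a) = log_4(11) = 1.7297

Case 1: c = 1 < log_4(11) = 1.7297
T(n) = O(n^(log_4 11))

For T(n) = 11T(n/4) + O(n^1): log_4(11) = 1.7297. This is Case 1 of the Master Theorem (c < log_b(a), work dominated by leaves), giving O(n^(log_4 11)).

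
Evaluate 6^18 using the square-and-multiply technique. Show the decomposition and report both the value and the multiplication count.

Computing 6^18 by squaring (build up from 6^1; each line after the first costs one multiplication):

6^1 = 6
6^2 = (6^1)^2 = 6^2 = 36
6^4 = (6^2)^2 = 36^2 = 1296
6^8 = (6^4)^2 = 1296^2 = 1679616
6^9 = 6 * 6^8 = 6 * 1679616 = 10077696
6^18 = (6^9)^2 = 10077696^2 = 101559956668416

Result: 101559956668416
Multiplications needed: 5 (5 lines after 6^1)

6^18 = 101559956668416. Using exponentiation by squaring, this requires 5 multiplications. The key idea: if the exponent is even, square the half-power; if odd, multiply by the base once.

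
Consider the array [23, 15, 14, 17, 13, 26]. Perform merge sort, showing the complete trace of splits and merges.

Merge sort trace:

Split: [23, 15, 14, 17, 13, 26] -> [23, 15, 14] and [17, 13, 26]
  Split: [23, 15, 14] -> [23] and [15, 14]
    Split: [15, 14] -> [15] and [14]
    Merge: [15] + [14] -> [14, 15]
  Merge: [23] + [14, 15] -> [14, 15, 23]
  Split: [17, 13, 26] -> [17] and [13, 26]
    Split: [13, 26] -> [13] and [26]
    Merge: [13] + [26] -> [13, 26]
  Merge: [17] + [13, 26] -> [13, 17, 26]
Merge: [14, 15, 23] + [13, 17, 26] -> [13, 14, 15, 17, 23, 26]

Final sorted array: [13, 14, 15, 17, 23, 26]

The merge sort proceeds by recursively splitting the array and merging sorted halves.
After all merges, the sorted array is [13, 14, 15, 17, 23, 26].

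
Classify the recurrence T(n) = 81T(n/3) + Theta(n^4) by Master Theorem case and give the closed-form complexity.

Master Theorem for T(n) = 81T(n/3) + O(n^4):

a = 81, b = 3, c = 4
log_b(a) = log_3(81) = 4.0000

Case 2: c = 4 = log_3(81) = 4.0000
T(n) = O(n^4 log n) = O(n^4 log n)

For T(n) = 81T(n/3) + O(n^4): log_3(81) = 4.0000. This is Case 2 of the Master Theorem (c = log_b(a), equal work at all levels), giving O(n^4 log n).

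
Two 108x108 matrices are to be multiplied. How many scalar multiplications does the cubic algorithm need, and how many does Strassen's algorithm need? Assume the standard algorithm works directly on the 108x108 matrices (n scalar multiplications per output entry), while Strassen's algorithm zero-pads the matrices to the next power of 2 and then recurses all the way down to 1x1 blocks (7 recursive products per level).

Matrix multiplication for 108x108 matrices:

Strassen's algorithm requires power-of-2 dimensions. Pad 108x108 to 128x128 (next power of 2).

Standard algorithm: 108^3 = 1259712 multiplications
Strassen's algorithm: 7^(log2(128)) = 7^7 = 823543 multiplications
Savings: 1259712 - 823543 = 436169 multiplications

Standard: 1259712 multiplications (108^3). Strassen: 823543 multiplications (7^7, after padding to 128x128). Strassen reduces 8 recursive multiplications to 7 at each level.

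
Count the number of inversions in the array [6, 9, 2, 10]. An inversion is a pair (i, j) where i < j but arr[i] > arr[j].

Finding inversions in [6, 9, 2, 10]:

(0, 2): arr[0]=6 > arr[2]=2
(1, 2): arr[1]=9 > arr[2]=2

Total inversions: 2

The array has 2 inversion(s): (0,2), (1,2). Each pair (i,j) satisfies i < j and arr[i] > arr[j].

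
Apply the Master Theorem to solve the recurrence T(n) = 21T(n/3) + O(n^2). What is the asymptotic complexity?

Master Theorem for T(n) = 21T(n/3) + O(n^2):

a = 21, b = 3, c = 2
log_b(a) = log_3(21) = 2.7712

Case 1: c = 2 < log_3(21) = 2.7712
T(n) = O(n^(log_3 21))

For T(n) = 21T(n/3) + O(n^2): log_3(21) = 2.7712. This is Case 1 of the Master Theorem (c < log_b(a), work dominated by leaves), giving O(n^(log_3 21)).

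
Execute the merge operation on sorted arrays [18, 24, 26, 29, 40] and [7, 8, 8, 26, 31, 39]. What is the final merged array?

Merging process:

Compare 18 vs 7: take 7 from right. Merged: [7]
Compare 18 vs 8: take 8 from right. Merged: [7, 8]
Compare 18 vs 8: take 8 from right. Merged: [7, 8, 8]
Compare 18 vs 26: take 18 from left. Merged: [7, 8, 8, 18]
Compare 24 vs 26: take 24 from left. Merged: [7, 8, 8, 18, 24]
Compare 26 vs 26: take 26 from left. Merged: [7, 8, 8, 18, 24, 26]
Compare 29 vs 26: take 26 from right. Merged: [7, 8, 8, 18, 24, 26, 26]
Compare 29 vs 31: take 29 from left. Merged: [7, 8, 8, 18, 24, 26, 26, 29]
Compare 40 vs 31: take 31 from right. Merged: [7, 8, 8, 18, 24, 26, 26, 29, 31]
Compare 40 vs 39: take 39 from right. Merged: [7, 8, 8, 18, 24, 26, 26, 29, 31, 39]
Append remaining from left: [40]. Merged: [7, 8, 8, 18, 24, 26, 26, 29, 31, 39, 40]

Final merged array: [7, 8, 8, 18, 24, 26, 26, 29, 31, 39, 40]
Total comparisons: 10

The merged array is [7, 8, 8, 18, 24, 26, 26, 29, 31, 39, 40], requiring 10 comparisons. The merge step runs in O(n) time where n is the total number of elements.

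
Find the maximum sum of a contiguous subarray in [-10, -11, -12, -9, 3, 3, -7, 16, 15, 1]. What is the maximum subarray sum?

Using Kadane's algorithm on [-10, -11, -12, -9, 3, 3, -7, 16, 15, 1]:

Scanning through the array:
Position 1 (value -11): max_ending_here = -11, max_so_far = -10
Position 2 (value -12): max_ending_here = -12, max_so_far = -10
Position 3 (value -9): max_ending_here = -9, max_so_far = -9
Position 4 (value 3): max_ending_here = 3, max_so_far = 3
Position 5 (value 3): max_ending_here = 6, max_so_far = 6
Position 6 (value -7): max_ending_here = -1, max_so_far = 6
Position 7 (value 16): max_ending_here = 16, max_so_far = 16
Position 8 (value 15): max_ending_here = 31, max_so_far = 31
Position 9 (value 1): max_ending_here = 32, max_so_far = 32

Maximum subarray: [16, 15, 1]
Maximum sum: 32

The maximum subarray is [16, 15, 1] with sum 32. This subarray runs from index 7 to index 9.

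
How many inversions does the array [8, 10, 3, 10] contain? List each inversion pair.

Finding inversions in [8, 10, 3, 10]:

(0, 2): arr[0]=8 > arr[2]=3
(1, 2): arr[1]=10 > arr[2]=3

Total inversions: 2

The array has 2 inversion(s): (0,2), (1,2). Each pair (i,j) satisfies i < j and arr[i] > arr[j].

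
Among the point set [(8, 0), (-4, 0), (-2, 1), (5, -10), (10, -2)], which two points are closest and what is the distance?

Computing all pairwise distances among 5 points:

d((8, 0), (-4, 0)) = 12.0
d((8, 0), (-2, 1)) = 10.0499
d((8, 0), (5, -10)) = 10.4403
d((8, 0), (10, -2)) = 2.8284
d((-4, 0), (-2, 1)) = 2.2361 <-- minimum
d((-4, 0), (5, -10)) = 13.4536
d((-4, 0), (10, -2)) = 14.1421
d((-2, 1), (5, -10)) = 13.0384
d((-2, 1), (10, -2)) = 12.3693
d((5, -10), (10, -2)) = 9.434

Closest pair: (-4, 0) and (-2, 1) with distance 2.2361

The closest pair is (-4, 0) and (-2, 1) with Euclidean distance 2.2361. For 5 points, brute-force pairwise comparison is shown above. For large n, the divide-and-conquer algorithm (sort by x, recurse on halves, check the dividing strip) achieves O(n log n).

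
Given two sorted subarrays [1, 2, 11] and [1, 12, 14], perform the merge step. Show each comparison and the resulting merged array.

Merging process:

Compare 1 vs 1: take 1 from left. Merged: [1]
Compare 2 vs 1: take 1 from right. Merged: [1, 1]
Compare 2 vs 12: take 2 from left. Merged: [1, 1, 2]
Compare 11 vs 12: take 11 from left. Merged: [1, 1, 2, 11]
Append remaining from right: [12, 14]. Merged: [1, 1, 2, 11, 12, 14]

Final merged array: [1, 1, 2, 11, 12, 14]
Total comparisons: 4

The merged array is [1, 1, 2, 11, 12, 14], requiring 4 comparisons. The merge step runs in O(n) time where n is the total number of elements.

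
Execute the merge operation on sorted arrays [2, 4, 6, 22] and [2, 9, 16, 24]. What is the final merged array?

Merging process:

Compare 2 vs 2: take 2 from left. Merged: [2]
Compare 4 vs 2: take 2 from right. Merged: [2, 2]
Compare 4 vs 9: take 4 from left. Merged: [2, 2, 4]
Compare 6 vs 9: take 6 from left. Merged: [2, 2, 4, 6]
Compare 22 vs 9: take 9 from right. Merged: [2, 2, 4, 6, 9]
Compare 22 vs 16: take 16 from right. Merged: [2, 2, 4, 6, 9, 16]
Compare 22 vs 24: take 22 from left. Merged: [2, 2, 4, 6, 9, 16, 22]
Append remaining from right: [24]. Merged: [2, 2, 4, 6, 9, 16, 22, 24]

Final merged array: [2, 2, 4, 6, 9, 16, 22, 24]
Total comparisons: 7

The merged array is [2, 2, 4, 6, 9, 16, 22, 24], requiring 7 comparisons. The merge step runs in O(n) time where n is the total number of elements.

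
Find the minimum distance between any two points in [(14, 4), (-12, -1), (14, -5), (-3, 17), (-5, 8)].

Computing all pairwise distances among 5 points:

d((14, 4), (-12, -1)) = 26.4764
d((14, 4), (14, -5)) = 9.0 <-- minimum
d((14, 4), (-3, 17)) = 21.4009
d((14, 4), (-5, 8)) = 19.4165
d((-12, -1), (14, -5)) = 26.3059
d((-12, -1), (-3, 17)) = 20.1246
d((-12, -1), (-5, 8)) = 11.4018
d((14, -5), (-3, 17)) = 27.8029
d((14, -5), (-5, 8)) = 23.0217
d((-3, 17), (-5, 8)) = 9.2195

Closest pair: (14, 4) and (14, -5) with distance 9.0

The closest pair is (14, 4) and (14, -5) with Euclidean distance 9.0. For 5 points, brute-force pairwise comparison is shown above. For large n, the divide-and-conquer algorithm (sort by x, recurse on halves, check the dividing strip) achieves O(n log n).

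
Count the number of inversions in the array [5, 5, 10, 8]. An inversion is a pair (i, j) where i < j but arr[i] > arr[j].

Finding inversions in [5, 5, 10, 8]:

(2, 3): arr[2]=10 > arr[3]=8

Total inversions: 1

The array has 1 inversion(s): (2,3). Each pair (i,j) satisfies i < j and arr[i] > arr[j].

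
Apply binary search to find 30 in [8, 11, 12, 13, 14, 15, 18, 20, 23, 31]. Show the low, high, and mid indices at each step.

Binary search for 30 in [8, 11, 12, 13, 14, 15, 18, 20, 23, 31]:

lo=0, hi=9, mid=4, arr[mid]=14 -> 14 < 30, search right half
lo=5, hi=9, mid=7, arr[mid]=20 -> 20 < 30, search right half
lo=8, hi=9, mid=8, arr[mid]=23 -> 23 < 30, search right half
lo=9, hi=9, mid=9, arr[mid]=31 -> 31 > 30, search left half
lo=9 > hi=8, target 30 not found

Binary search determines that 30 is not in the array after 4 comparisons. The search space was exhausted without finding the target.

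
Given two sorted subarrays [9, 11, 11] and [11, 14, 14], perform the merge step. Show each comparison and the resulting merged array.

Merging process:

Compare 9 vs 11: take 9 from left. Merged: [9]
Compare 11 vs 11: take 11 from left. Merged: [9, 11]
Compare 11 vs 11: take 11 from left. Merged: [9, 11, 11]
Append remaining from right: [11, 14, 14]. Merged: [9, 11, 11, 11, 14, 14]

Final merged array: [9, 11, 11, 11, 14, 14]
Total comparisons: 3

The merged array is [9, 11, 11, 11, 14, 14], requiring 3 comparisons. The merge step runs in O(n) time where n is the total number of elements.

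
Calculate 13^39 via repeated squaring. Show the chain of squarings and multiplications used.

Computing 13^39 by squaring (build up from 13^1; each line after the first costs one multiplication):

13^1 = 13
13^2 = (13^1)^2 = 13^2 = 169
13^4 = (13^2)^2 = 169^2 = 28561
13^8 = (13^4)^2 = 28561^2 = 815730721
13^9 = 13 * 13^8 = 13 * 815730721 = 10604499373
13^18 = (13^9)^2 = 10604499373^2 = 112455406951957393129
13^19 = 13 * 13^18 = 13 * 112455406951957393129 = 1461920290375446110677
13^38 = (13^19)^2 = 1461920290375446110677^2 = 2137210935411428674141543654682486133398329
13^39 = 13 * 13^38 = 13 * 2137210935411428674141543654682486133398329 = 27783742160348572763840067510872319734178277

Result: 27783742160348572763840067510872319734178277
Multiplications needed: 8 (8 lines after 13^1)

13^39 = 27783742160348572763840067510872319734178277. Using exponentiation by squaring, this requires 8 multiplications. The key idea: if the exponent is even, square the half-power; if odd, multiply by the base once.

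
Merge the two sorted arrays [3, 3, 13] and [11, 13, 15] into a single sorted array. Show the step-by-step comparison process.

Merging process:

Compare 3 vs 11: take 3 from left. Merged: [3]
Compare 3 vs 11: take 3 from left. Merged: [3, 3]
Compare 13 vs 11: take 11 from right. Merged: [3, 3, 11]
Compare 13 vs 13: take 13 from left. Merged: [3, 3, 11, 13]
Append remaining from right: [13, 15]. Merged: [3, 3, 11, 13, 13, 15]

Final merged array: [3, 3, 11, 13, 13, 15]
Total comparisons: 4

The merged array is [3, 3, 11, 13, 13, 15], requiring 4 comparisons. The merge step runs in O(n) time where n is the total number of elements.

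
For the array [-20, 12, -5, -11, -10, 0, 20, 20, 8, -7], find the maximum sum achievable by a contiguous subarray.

Using Kadane's algorithm on [-20, 12, -5, -11, -10, 0, 20, 20, 8, -7]:

Scanning through the array:
Position 1 (value 12): max_ending_here = 12, max_so_far = 12
Position 2 (value -5): max_ending_here = 7, max_so_far = 12
Position 3 (value -11): max_ending_here = -4, max_so_far = 12
Position 4 (value -10): max_ending_here = -10, max_so_far = 12
Position 5 (value 0): max_ending_here = 0, max_so_far = 12
Position 6 (value 20): max_ending_here = 20, max_so_far = 20
Position 7 (value 20): max_ending_here = 40, max_so_far = 40
Position 8 (value 8): max_ending_here = 48, max_so_far = 48
Position 9 (value -7): max_ending_here = 41, max_so_far = 48

Maximum subarray: [0, 20, 20, 8]
Maximum sum: 48

The maximum subarray is [0, 20, 20, 8] with sum 48. This subarray runs from index 5 to index 8.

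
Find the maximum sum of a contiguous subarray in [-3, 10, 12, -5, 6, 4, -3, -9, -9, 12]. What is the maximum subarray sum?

Using Kadane's algorithm on [-3, 10, 12, -5, 6, 4, -3, -9, -9, 12]:

Scanning through the array:
Position 1 (value 10): max_ending_here = 10, max_so_far = 10
Position 2 (value 12): max_ending_here = 22, max_so_far = 22
Position 3 (value -5): max_ending_here = 17, max_so_far = 22
Position 4 (value 6): max_ending_here = 23, max_so_far = 23
Position 5 (value 4): max_ending_here = 27, max_so_far = 27
Position 6 (value -3): max_ending_here = 24, max_so_far = 27
Position 7 (value -9): max_ending_here = 15, max_so_far = 27
Position 8 (value -9): max_ending_here = 6, max_so_far = 27
Position 9 (value 12): max_ending_here = 18, max_so_far = 27

Maximum subarray: [10, 12, -5, 6, 4]
Maximum sum: 27

The maximum subarray is [10, 12, -5, 6, 4] with sum 27. This subarray runs from index 1 to index 5.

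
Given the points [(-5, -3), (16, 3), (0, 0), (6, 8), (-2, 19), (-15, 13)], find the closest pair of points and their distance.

Computing all pairwise distances among 6 points:

d((-5, -3), (16, 3)) = 21.8403
d((-5, -3), (0, 0)) = 5.831 <-- minimum
d((-5, -3), (6, 8)) = 15.5563
d((-5, -3), (-2, 19)) = 22.2036
d((-5, -3), (-15, 13)) = 18.868
d((16, 3), (0, 0)) = 16.2788
d((16, 3), (6, 8)) = 11.1803
d((16, 3), (-2, 19)) = 24.0832
d((16, 3), (-15, 13)) = 32.573
d((0, 0), (6, 8)) = 10.0
d((0, 0), (-2, 19)) = 19.105
d((0, 0), (-15, 13)) = 19.8494
d((6, 8), (-2, 19)) = 13.6015
d((6, 8), (-15, 13)) = 21.587
d((-2, 19), (-15, 13)) = 14.3178

Closest pair: (-5, -3) and (0, 0) with distance 5.831

The closest pair is (-5, -3) and (0, 0) with Euclidean distance 5.831. For 6 points, brute-force pairwise comparison is shown above. For large n, the divide-and-conquer algorithm (sort by x, recurse on halves, check the dividing strip) achieves O(n log n).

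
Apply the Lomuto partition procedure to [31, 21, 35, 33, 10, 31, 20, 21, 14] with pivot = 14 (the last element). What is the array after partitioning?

Lomuto partition with pivot = 14:

Initial array: [31, 21, 35, 33, 10, 31, 20, 21, 14]

arr[0]=31 > 14: no swap
arr[1]=21 > 14: no swap
arr[2]=35 > 14: no swap
arr[3]=33 > 14: no swap
arr[4]=10 <= 14: swap with position 0, array becomes [10, 21, 35, 33, 31, 31, 20, 21, 14]
arr[5]=31 > 14: no swap
arr[6]=20 > 14: no swap
arr[7]=21 > 14: no swap

Place pivot at position 1: [10, 14, 35, 33, 31, 31, 20, 21, 21]
Pivot position: 1

After partitioning with pivot 14, the array becomes [10, 14, 35, 33, 31, 31, 20, 21, 21]. The pivot is placed at index 1. All elements to the left of the pivot are <= 14, and all elements to the right are > 14.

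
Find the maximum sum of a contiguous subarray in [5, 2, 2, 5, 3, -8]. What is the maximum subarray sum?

Using Kadane's algorithm on [5, 2, 2, 5, 3, -8]:

Scanning through the array:
Position 1 (value 2): max_ending_here = 7, max_so_far = 7
Position 2 (value 2): max_ending_here = 9, max_so_far = 9
Position 3 (value 5): max_ending_here = 14, max_so_far = 14
Position 4 (value 3): max_ending_here = 17, max_so_far = 17
Position 5 (value -8): max_ending_here = 9, max_so_far = 17

Maximum subarray: [5, 2, 2, 5, 3]
Maximum sum: 17

The maximum subarray is [5, 2, 2, 5, 3] with sum 17. This subarray runs from index 0 to index 4.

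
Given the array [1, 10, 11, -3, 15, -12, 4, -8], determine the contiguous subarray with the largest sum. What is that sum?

Using Kadane's algorithm on [1, 10, 11, -3, 15, -12, 4, -8]:

Scanning through the array:
Position 1 (value 10): max_ending_here = 11, max_so_far = 11
Position 2 (value 11): max_ending_here = 22, max_so_far = 22
Position 3 (value -3): max_ending_here = 19, max_so_far = 22
Position 4 (value 15): max_ending_here = 34, max_so_far = 34
Position 5 (value -12): max_ending_here = 22, max_so_far = 34
Position 6 (value 4): max_ending_here = 26, max_so_far = 34
Position 7 (value -8): max_ending_here = 18, max_so_far = 34

Maximum subarray: [1, 10, 11, -3, 15]
Maximum sum: 34

The maximum subarray is [1, 10, 11, -3, 15] with sum 34. This subarray runs from index 0 to index 4.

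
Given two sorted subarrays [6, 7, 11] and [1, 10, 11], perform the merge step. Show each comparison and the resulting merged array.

Merging process:

Compare 6 vs 1: take 1 from right. Merged: [1]
Compare 6 vs 10: take 6 from left. Merged: [1, 6]
Compare 7 vs 10: take 7 from left. Merged: [1, 6, 7]
Compare 11 vs 10: take 10 from right. Merged: [1, 6, 7, 10]
Compare 11 vs 11: take 11 from left. Merged: [1, 6, 7, 10, 11]
Append remaining from right: [11]. Merged: [1, 6, 7, 10, 11, 11]

Final merged array: [1, 6, 7, 10, 11, 11]
Total comparisons: 5

The merged array is [1, 6, 7, 10, 11, 11], requiring 5 comparisons. The merge step runs in O(n) time where n is the total number of elements.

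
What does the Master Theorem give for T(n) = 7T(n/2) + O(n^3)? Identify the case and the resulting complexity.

Master Theorem for T(n) = 7T(n/2) + O(n^3):

a = 7, b = 2, c = 3
log_b(a) = log_2(7) = 2.8074

Case 3: c = 3 > log_2(7) = 2.8074
T(n) = O(n^3) = O(n^3)

For T(n) = 7T(n/2) + O(n^3): log_2(7) = 2.8074. This is Case 3 of the Master Theorem (c > log_b(a), work dominated by root), giving O(n^3).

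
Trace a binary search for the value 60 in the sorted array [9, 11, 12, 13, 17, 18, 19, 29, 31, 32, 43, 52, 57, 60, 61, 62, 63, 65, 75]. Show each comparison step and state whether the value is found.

Binary search for 60 in [9, 11, 12, 13, 17, 18, 19, 29, 31, 32, 43, 52, 57, 60, 61, 62, 63, 65, 75]:

lo=0, hi=18, mid=9, arr[mid]=32 -> 32 < 60, search right half
lo=10, hi=18, mid=14, arr[mid]=61 -> 61 > 60, search left half
lo=10, hi=13, mid=11, arr[mid]=52 -> 52 < 60, search right half
lo=12, hi=13, mid=12, arr[mid]=57 -> 57 < 60, search right half
lo=13, hi=13, mid=13, arr[mid]=60 -> Found target at index 13!

Binary search finds 60 at index 13 after 5 comparisons. The search repeatedly halves the search space by comparing with the middle element.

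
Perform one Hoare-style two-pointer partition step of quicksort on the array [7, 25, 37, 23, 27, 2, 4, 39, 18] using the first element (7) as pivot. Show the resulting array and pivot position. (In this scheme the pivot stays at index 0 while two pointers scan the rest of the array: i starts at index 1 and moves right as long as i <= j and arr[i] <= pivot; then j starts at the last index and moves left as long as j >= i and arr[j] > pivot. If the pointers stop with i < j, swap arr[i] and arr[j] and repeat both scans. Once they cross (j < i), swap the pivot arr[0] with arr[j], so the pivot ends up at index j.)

Hoare-style two-pointer partition with pivot = 7:

Initial array: [7, 25, 37, 23, 27, 2, 4, 39, 18]

Pointers start at i = 1, j = 8.
i stops at index 1 (arr[1]=25 > 7), j stops at index 6 (arr[6]=4 <= 7): swap arr[1] and arr[6], array becomes [7, 4, 37, 23, 27, 2, 25, 39, 18]
i stops at index 2 (arr[2]=37 > 7), j stops at index 5 (arr[5]=2 <= 7): swap arr[2] and arr[5], array becomes [7, 4, 2, 23, 27, 37, 25, 39, 18]
i ends at 3, j ends at 2: the pointers have crossed (j < i), so scanning stops.

Swap pivot arr[0] with arr[2] to place pivot at position 2: [2, 4, 7, 23, 27, 37, 25, 39, 18]
Pivot position: 2

After partitioning with pivot 7, the array becomes [2, 4, 7, 23, 27, 37, 25, 39, 18]. The pivot is placed at index 2. All elements to the left of the pivot are <= 7, and all elements to the right are > 7.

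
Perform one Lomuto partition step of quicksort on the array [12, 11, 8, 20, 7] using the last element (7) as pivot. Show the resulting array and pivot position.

Lomuto partition with pivot = 7:

Initial array: [12, 11, 8, 20, 7]

arr[0]=12 > 7: no swap
arr[1]=11 > 7: no swap
arr[2]=8 > 7: no swap
arr[3]=20 > 7: no swap

Place pivot at position 0: [7, 11, 8, 20, 12]
Pivot position: 0

After partitioning with pivot 7, the array becomes [7, 11, 8, 20, 12]. The pivot is placed at index 0. All elements to the left of the pivot are <= 7, and all elements to the right are > 7.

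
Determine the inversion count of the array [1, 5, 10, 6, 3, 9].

Finding inversions in [1, 5, 10, 6, 3, 9]:

(1, 4): arr[1]=5 > arr[4]=3
(2, 3): arr[2]=10 > arr[3]=6
(2, 4): arr[2]=10 > arr[4]=3
(2, 5): arr[2]=10 > arr[5]=9
(3, 4): arr[3]=6 > arr[4]=3

Total inversions: 5

The array has 5 inversion(s): (1,4), (2,3), (2,4), (2,5), (3,4). Each pair (i,j) satisfies i < j and arr[i] > arr[j].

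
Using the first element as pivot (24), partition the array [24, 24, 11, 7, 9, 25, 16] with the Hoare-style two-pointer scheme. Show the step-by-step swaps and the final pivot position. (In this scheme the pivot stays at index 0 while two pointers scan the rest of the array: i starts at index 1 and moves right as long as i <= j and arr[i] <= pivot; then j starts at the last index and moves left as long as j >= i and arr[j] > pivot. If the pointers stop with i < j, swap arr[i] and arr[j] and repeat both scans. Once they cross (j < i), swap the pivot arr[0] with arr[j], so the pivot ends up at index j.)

Hoare-style two-pointer partition with pivot = 24:

Initial array: [24, 24, 11, 7, 9, 25, 16]

Pointers start at i = 1, j = 6.
i stops at index 5 (arr[5]=25 > 24), j stops at index 6 (arr[6]=16 <= 24): swap arr[5] and arr[6], array becomes [24, 24, 11, 7, 9, 16, 25]
i ends at 6, j ends at 5: the pointers have crossed (j < i), so scanning stops.

Swap pivot arr[0] with arr[5] to place pivot at position 5: [16, 24, 11, 7, 9, 24, 25]
Pivot position: 5

After partitioning with pivot 24, the array becomes [16, 24, 11, 7, 9, 24, 25]. The pivot is placed at index 5. All elements to the left of the pivot are <= 24, and all elements to the right are > 24.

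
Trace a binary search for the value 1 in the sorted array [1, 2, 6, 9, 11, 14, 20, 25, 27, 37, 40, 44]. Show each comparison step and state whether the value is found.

Binary search for 1 in [1, 2, 6, 9, 11, 14, 20, 25, 27, 37, 40, 44]:

lo=0, hi=11, mid=5, arr[mid]=14 -> 14 > 1, search left half
lo=0, hi=4, mid=2, arr[mid]=6 -> 6 > 1, search left half
lo=0, hi=1, mid=0, arr[mid]=1 -> Found target at index 0!

Binary search finds 1 at index 0 after 3 comparisons. The search repeatedly halves the search space by comparing with the middle element.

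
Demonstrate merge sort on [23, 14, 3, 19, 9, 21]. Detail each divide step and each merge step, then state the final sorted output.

Merge sort trace:

Split: [23, 14, 3, 19, 9, 21] -> [23, 14, 3] and [19, 9, 21]
  Split: [23, 14, 3] -> [23] and [14, 3]
    Split: [14, 3] -> [14] and [3]
    Merge: [14] + [3] -> [3, 14]
  Merge: [23] + [3, 14] -> [3, 14, 23]
  Split: [19, 9, 21] -> [19] and [9, 21]
    Split: [9, 21] -> [9] and [21]
    Merge: [9] + [21] -> [9, 21]
  Merge: [19] + [9, 21] -> [9, 19, 21]
Merge: [3, 14, 23] + [9, 19, 21] -> [3, 9, 14, 19, 21, 23]

Final sorted array: [3, 9, 14, 19, 21, 23]

The merge sort proceeds by recursively splitting the array and merging sorted halves.
After all merges, the sorted array is [3, 9, 14, 19, 21, 23].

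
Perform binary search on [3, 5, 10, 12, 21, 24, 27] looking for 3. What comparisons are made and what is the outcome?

Binary search for 3 in [3, 5, 10, 12, 21, 24, 27]:

lo=0, hi=6, mid=3, arr[mid]=12 -> 12 > 3, search left half
lo=0, hi=2, mid=1, arr[mid]=5 -> 5 > 3, search left half
lo=0, hi=0, mid=0, arr[mid]=3 -> Found target at index 0!

Binary search finds 3 at index 0 after 3 comparisons. The search repeatedly halves the search space by comparing with the middle element.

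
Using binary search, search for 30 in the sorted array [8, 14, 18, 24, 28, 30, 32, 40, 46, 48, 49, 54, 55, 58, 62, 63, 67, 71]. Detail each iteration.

Binary search for 30 in [8, 14, 18, 24, 28, 30, 32, 40, 46, 48, 49, 54, 55, 58, 62, 63, 67, 71]:

lo=0, hi=17, mid=8, arr[mid]=46 -> 46 > 30, search left half
lo=0, hi=7, mid=3, arr[mid]=24 -> 24 < 30, search right half
lo=4, hi=7, mid=5, arr[mid]=30 -> Found target at index 5!

Binary search finds 30 at index 5 after 3 comparisons. The search repeatedly halves the search space by comparing with the middle element.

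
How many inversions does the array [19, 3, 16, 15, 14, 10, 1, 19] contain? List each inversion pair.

Finding inversions in [19, 3, 16, 15, 14, 10, 1, 19]:

(0, 1): arr[0]=19 > arr[1]=3
(0, 2): arr[0]=19 > arr[2]=16
(0, 3): arr[0]=19 > arr[3]=15
(0, 4): arr[0]=19 > arr[4]=14
(0, 5): arr[0]=19 > arr[5]=10
(0, 6): arr[0]=19 > arr[6]=1
(1, 6): arr[1]=3 > arr[6]=1
(2, 3): arr[2]=16 > arr[3]=15
(2, 4): arr[2]=16 > arr[4]=14
(2, 5): arr[2]=16 > arr[5]=10
(2, 6): arr[2]=16 > arr[6]=1
(3, 4): arr[3]=15 > arr[4]=14
(3, 5): arr[3]=15 > arr[5]=10
(3, 6): arr[3]=15 > arr[6]=1
(4, 5): arr[4]=14 > arr[5]=10
(4, 6): arr[4]=14 > arr[6]=1
(5, 6): arr[5]=10 > arr[6]=1

Total inversions: 17

The array has 17 inversion(s): (0,1), (0,2), (0,3), (0,4), (0,5), (0,6), (1,6), (2,3), (2,4), (2,5), (2,6), (3,4), (3,5), (3,6), (4,5), (4,6), (5,6). Each pair (i,j) satisfies i < j and arr[i] > arr[j].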